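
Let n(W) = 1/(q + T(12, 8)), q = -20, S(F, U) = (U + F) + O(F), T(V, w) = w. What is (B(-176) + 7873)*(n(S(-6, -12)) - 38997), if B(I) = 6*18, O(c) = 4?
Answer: -3734828665/12 ≈ -3.1124e+8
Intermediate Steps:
B(I) = 108
S(F, U) = 4 + F + U (S(F, U) = (U + F) + 4 = (F + U) + 4 = 4 + F + U)
n(W) = -1/12 (n(W) = 1/(-20 + 8) = 1/(-12) = -1/12)
(B(-176) + 7873)*(n(S(-6, -12)) - 38997) = (108 + 7873)*(-1/12 - 38997) = 7981*(-467965/12) = -3734828665/12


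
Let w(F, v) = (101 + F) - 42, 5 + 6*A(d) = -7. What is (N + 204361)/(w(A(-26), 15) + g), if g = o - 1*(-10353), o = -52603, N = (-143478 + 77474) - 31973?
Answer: -106384/42193 ≈ -2.5214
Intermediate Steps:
N = -97977 (N = -66004 - 31973 = -97977)
A(d) = -2 (A(d) = -⅚ + (⅙)*(-7) = -⅚ - 7/6 = -2)
w(F, v) = 59 + F
g = -42250 (g = -52603 - 1*(-10353) = -52603 + 10353 = -42250)
(N + 204361)/(w(A(-26), 15) + g) = (-97977 + 204361)/((59 - 2) - 42250) = 106384/(57 - 42250) = 106384/(-42193) = 106384*(-1/42193) = -106384/42193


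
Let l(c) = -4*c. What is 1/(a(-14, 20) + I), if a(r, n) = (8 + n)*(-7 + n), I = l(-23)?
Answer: 1/456 ≈ 0.0021930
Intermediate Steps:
I = 92 (I = -4*(-23) = 92)
a(r, n) = (-7 + n)*(8 + n)
1/(a(-14, 20) + I) = 1/((-56 + 20 + 20²) + 92) = 1/((-56 + 20 + 400) + 92) = 1/(364 + 92) = 1/456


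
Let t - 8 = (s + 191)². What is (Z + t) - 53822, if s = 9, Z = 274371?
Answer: 260557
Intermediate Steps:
t = 40008 (t = 8 + (9 + 191)² = 8 + 200² = 8 + 40000 = 40008)
(Z + t) - 53822 = (274371 + 40008) - 53822 = 314379 - 53822 = 260557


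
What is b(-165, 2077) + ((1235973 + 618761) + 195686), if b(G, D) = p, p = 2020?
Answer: 2052440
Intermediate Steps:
b(G, D) = 2020
b(-165, 2077) + ((1235973 + 618761) + 195686) = 2020 + ((1235973 + 618761) + 195686) = 2020 + (1854734 + 195686) = 2020 + 2050420 = 2052440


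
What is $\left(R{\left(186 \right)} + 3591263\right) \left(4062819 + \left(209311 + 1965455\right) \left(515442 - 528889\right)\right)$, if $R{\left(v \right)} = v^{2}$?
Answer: $-106020173661760797$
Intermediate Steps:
$\left(R{\left(186 \right)} + 3591263\right) \left(4062819 + \left(209311 + 1965455\right) \left(515442 - 528889\right)\right) = \left(186^{2} + 3591263\right) \left(4062819 + \left(209311 + 1965455\right) \left(515442 - 528889\right)\right) = \left(34596 + 3591263\right) \left(4062819 + 2174766 \left(-13447\right)\right) = 3625859 \left(4062819 - 29244078402\right) = 3625859 \left(-29240015583\right) = -106020173661760797$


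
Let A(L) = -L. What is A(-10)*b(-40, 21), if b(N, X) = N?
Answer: -400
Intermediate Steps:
A(-10)*b(-40, 21) = -1*(-10)*(-40) = 10*(-40) = -400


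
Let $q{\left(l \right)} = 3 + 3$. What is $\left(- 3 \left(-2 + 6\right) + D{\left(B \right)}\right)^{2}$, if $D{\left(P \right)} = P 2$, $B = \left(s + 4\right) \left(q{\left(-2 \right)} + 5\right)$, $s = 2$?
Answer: $14400$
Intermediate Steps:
$q{\left(l \right)} = 6$
$B = 66$ ($B = \left(2 + 4\right) \left(6 + 5\right) = 6 \cdot 11 = 66$)
$D{\left(P \right)} = 2 P$
$\left(- 3 \left(-2 + 6\right) + D{\left(B \right)}\right)^{2} = \left(- 3 \left(-2 + 6\right) + 2 \cdot 66\right)^{2} = \left(\left(-3\right) 4 + 132\right)^{2} = \left(-12 + 132\right)^{2} = 120^{2} = 14400$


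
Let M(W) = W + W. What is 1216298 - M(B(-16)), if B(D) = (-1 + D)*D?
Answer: 1215754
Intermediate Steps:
B(D) = D*(-1 + D)
M(W) = 2*W
1216298 - M(B(-16)) = 1216298 - 2*(-16*(-1 - 16)) = 1216298 - 2*(-16*(-17)) = 1216298 - 2*272 = 1216298 - 1*544 = 1216298 - 544 = 1215754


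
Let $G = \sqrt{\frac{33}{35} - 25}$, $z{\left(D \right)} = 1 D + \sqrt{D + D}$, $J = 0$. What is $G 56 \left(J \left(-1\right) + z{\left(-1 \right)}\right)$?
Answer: $\frac{8 i \sqrt{29470} \left(-1 + i \sqrt{2}\right)}{5} \approx -388.44 - 274.67 i$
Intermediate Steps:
$z{\left(D \right)} = D + \sqrt{2} \sqrt{D}$ ($z{\left(D \right)} = D + \sqrt{2 D} = D + \sqrt{2} \sqrt{D}$)
$G = \frac{i \sqrt{29470}}{35}$ ($G = \sqrt{33 \cdot \frac{1}{35} - 25} = \sqrt{\frac{33}{35} - 25} = \sqrt{- \frac{842}{35}} = \frac{i \sqrt{29470}}{35} \approx 4.9048 i$)
$G 56 \left(J \left(-1\right) + z{\left(-1 \right)}\right) = \frac{i \sqrt{29470}}{35} \cdot 56 \left(0 \left(-1\right) - \left(1 - \sqrt{2} \sqrt{-1}\right)\right) = \frac{8 i \sqrt{29470}}{5} \left(0 - \left(1 - \sqrt{2} i\right)\right) = \frac{8 i \sqrt{29470}}{5} \left(0 - \left(1 - i \sqrt{2}\right)\right) = \frac{8 i \sqrt{29470}}{5} \left(-1 + i \sqrt{2}\right) = \frac{8 i \sqrt{29470} \left(-1 + i \sqrt{2}\right)}{5}$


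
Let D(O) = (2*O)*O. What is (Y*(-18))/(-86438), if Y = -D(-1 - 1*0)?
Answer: -18/43219 ≈ -0.00041648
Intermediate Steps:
D(O) = 2*O²
Y = -2 (Y = -2*(-1 - 1*0)² = -2*(-1 + 0)² = -2*(-1)² = -2 ≈ -2.0000)
(Y*(-18))/(-86438) = -2*(-18)/(-86438) = 36*(-1/86438) = -18/43219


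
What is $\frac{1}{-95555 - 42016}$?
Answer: $- \frac{1}{137571} \approx -7.269 \cdot 10^{-6}$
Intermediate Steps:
$\frac{1}{-95555 - 42016} = \frac{1}{-137571} = - \frac{1}{137571}$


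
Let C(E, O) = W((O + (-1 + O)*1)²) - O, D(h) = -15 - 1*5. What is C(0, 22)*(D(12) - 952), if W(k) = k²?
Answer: -3323053188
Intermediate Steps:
D(h) = -20 (D(h) = -15 - 5 = -20)
C(E, O) = (-1 + 2*O)⁴ - O (C(E, O) = ((O + (-1 + O)*1)²)² - O = ((O + (-1 + O))²)² - O = ((-1 + 2*O)²)² - O = (-1 + 2*O)⁴ - O)
C(0, 22)*(D(12) - 952) = ((-1 + 2*22)⁴ - 1*22)*(-20 - 952) = ((-1 + 44)⁴ - 22)*(-972) = (43⁴ - 22)*(-972) = (3418801 - 22)*(-972) = 3418779*(-972) = -3323053188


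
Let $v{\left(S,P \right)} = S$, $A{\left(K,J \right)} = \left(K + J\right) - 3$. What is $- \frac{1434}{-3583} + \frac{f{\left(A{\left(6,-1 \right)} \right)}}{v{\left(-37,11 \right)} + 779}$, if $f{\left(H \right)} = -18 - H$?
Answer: $\frac{496184}{1329293} \approx 0.37327$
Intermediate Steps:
$A{\left(K,J \right)} = -3 + J + K$ ($A{\left(K,J \right)} = \left(J + K\right) - 3 = -3 + J + K$)
$- \frac{1434}{-3583} + \frac{f{\left(A{\left(6,-1 \right)} \right)}}{v{\left(-37,11 \right)} + 779} = - \frac{1434}{-3583} + \frac{-18 - \left(-3 - 1 + 6\right)}{-37 + 779} = \left(-1434\right) \left(- \frac{1}{3583}\right) + \frac{-18 - 2}{742} = \frac{1434}{3583} + \left(-18 - 2\right) \frac{1}{742} = \frac{1434}{3583} - \frac{10}{371} = \frac{496184}{1329293}$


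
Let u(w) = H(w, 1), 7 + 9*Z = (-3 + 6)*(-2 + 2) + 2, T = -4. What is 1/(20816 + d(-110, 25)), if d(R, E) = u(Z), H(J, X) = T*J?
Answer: 9/187364 ≈ 4.8035e-5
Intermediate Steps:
H(J, X) = -4*J
Z = -5/9 (Z = -7/9 + ((-3 + 6)*(-2 + 2) + 2)/9 = -7/9 + (3*0 + 2)/9 = -7/9 + (0 + 2)/9 = -7/9 + (⅑)*2 = -7/9 + 2/9 = -5/9 ≈ -0.55556)
u(w) = -4*w
d(R, E) = 20/9 (d(R, E) = -4*(-5/9) = 20/9)
1/(20816 + d(-110, 25)) = 1/(20816 + 20/9) = 1/(187364/9) = 9/187364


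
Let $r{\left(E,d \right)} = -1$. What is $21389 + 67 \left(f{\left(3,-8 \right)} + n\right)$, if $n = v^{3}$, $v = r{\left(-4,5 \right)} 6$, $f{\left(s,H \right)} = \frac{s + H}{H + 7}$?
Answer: $7252$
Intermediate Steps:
$f{\left(s,H \right)} = \frac{H + s}{7 + H}$
$v = -6$ ($v = \left(-1\right) 6 = -6$)
$n = -216$ ($n = \left(-6\right)^{3} = -216$)
$21389 + 67 \left(f{\left(3,-8 \right)} + n\right) = 21389 + 67 \left(\frac{-8 + 3}{7 - 8} - 216\right) = 21389 + 67 \left(\frac{1}{-1} \left(-5\right) - 216\right) = 21389 + 67 \left(\left(-1\right) \left(-5\right) - 216\right) = 21389 + 67 \left(5 - 216\right) = 21389 + 67 \left(-211\right) = 21389 - 14137 = 7252$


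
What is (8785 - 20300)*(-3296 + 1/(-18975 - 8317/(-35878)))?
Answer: 3691117043206670/97253819 ≈ 3.7953e+7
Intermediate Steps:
(8785 - 20300)*(-3296 + 1/(-18975 - 8317/(-35878))) = -11515*(-3296 + 1/(-18975 - 8317*(-1/35878))) = -11515*(-3296 + 1/(-18975 + 8317/35878)) = -11515*(-3296 + 1/(-680776733/35878)) = -11515*(-3296 - 35878/680776733) = -11515*(-2243840147846/680776733) = 3691117043206670/97253819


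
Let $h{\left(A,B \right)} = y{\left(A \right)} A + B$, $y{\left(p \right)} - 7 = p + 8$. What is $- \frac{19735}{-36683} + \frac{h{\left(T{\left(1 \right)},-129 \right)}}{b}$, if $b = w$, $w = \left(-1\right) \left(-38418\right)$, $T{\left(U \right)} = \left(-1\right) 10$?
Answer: $\frac{751612973}{1409287494} \approx 0.53333$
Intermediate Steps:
$y{\left(p \right)} = 15 + p$ ($y{\left(p \right)} = 7 + \left(p + 8\right) = 7 + \left(8 + p\right) = 15 + p$)
$T{\left(U \right)} = -10$
$w = 38418$
$b = 38418$
$h{\left(A,B \right)} = B + A \left(15 + A\right)$ ($h{\left(A,B \right)} = \left(15 + A\right) A + B = A \left(15 + A\right) + B = B + A \left(15 + A\right)$)
$- \frac{19735}{-36683} + \frac{h{\left(T{\left(1 \right)},-129 \right)}}{b} = - \frac{19735}{-36683} + \frac{-129 - 10 \left(15 - 10\right)}{38418} = \left(-19735\right) \left(- \frac{1}{36683}\right) + \left(-129 - 50\right) \frac{1}{38418} = \frac{19735}{36683} + \left(-129 - 50\right) \frac{1}{38418} = \frac{19735}{36683} - \frac{179}{38418} = \frac{751612973}{1409287494}$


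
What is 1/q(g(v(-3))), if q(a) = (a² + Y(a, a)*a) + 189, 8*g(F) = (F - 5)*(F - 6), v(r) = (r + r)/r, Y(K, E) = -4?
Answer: 4/741 ≈ 0.0053981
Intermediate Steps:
v(r) = 2 (v(r) = (2*r)/r = 2)
g(F) = (-6 + F)*(-5 + F)/8 (g(F) = ((F - 5)*(F - 6))/8 = ((-5 + F)*(-6 + F))/8 = ((-6 + F)*(-5 + F))/8 = (-6 + F)*(-5 + F)/8)
q(a) = 189 + a² - 4*a (q(a) = (a² - 4*a) + 189 = 189 + a² - 4*a)
1/q(g(v(-3))) = 1/(189 + (15/4 - 11/8*2 + (⅛)*2²)² - 4*(15/4 - 11/8*2 + (⅛)*2²)) = 1/(189 + (15/4 - 11/4 + (⅛)*4)² - 4*(15/4 - 11/4 + (⅛)*4)) = 1/(189 + (15/4 - 11/4 + ½)² - 4*(15/4 - 11/4 + ½)) = 1/(189 + (3/2)² - 4*3/2) = 1/(189 + 9/4 - 6) = 1/(741/4) = 4/741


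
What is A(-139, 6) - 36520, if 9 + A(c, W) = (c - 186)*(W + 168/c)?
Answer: -5293981/139 ≈ -38086.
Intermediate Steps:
A(c, W) = -9 + (-186 + c)*(W + 168/c) (A(c, W) = -9 + (c - 186)*(W + 168/c) = -9 + (-186 + c)*(W + 168/c))
A(-139, 6) - 36520 = (159 - 31248/(-139) - 186*6 + 6*(-139)) - 36520 = (159 - 31248*(-1/139) - 1116 - 834) - 36520 = (159 + 31248/139 - 1116 - 834) - 36520 = -217701/139 - 36520 = -5293981/139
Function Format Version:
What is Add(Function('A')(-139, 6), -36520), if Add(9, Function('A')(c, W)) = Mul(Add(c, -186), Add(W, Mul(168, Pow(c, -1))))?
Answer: Rational(-5293981, 139) ≈ -38086.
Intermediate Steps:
Function('A')(c, W) = Add(-9, Mul(Add(-186, c), Add(W, Mul(168, Pow(c, -1))))) (Function('A')(c, W) = Add(-9, Mul(Add(c, -186), Add(W, Mul(168, Pow(c, -1))))) = Add(-9, Mul(Add(-186, c), Add(W, Mul(168, Pow(c, -1))))))
Add(Function('A')(-139, 6), -36520) = Add(Add(159, Mul(-31248, Pow(-139, -1)), Mul(-186, 6), Mul(6, -139)), -36520) = Add(Add(159, Mul(-31248, Rational(-1, 139)), -1116, -834), -36520) = Add(Add(159, Rational(31248, 139), -1116, -834), -36520) = Add(Rational(-217701, 139), -36520) = Rational(-5293981, 139)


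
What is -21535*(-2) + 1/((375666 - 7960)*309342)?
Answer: 4899079390097641/113746909452 ≈ 43070.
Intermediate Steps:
-21535*(-2) + 1/((375666 - 7960)*309342) = 43070 + (1/309342)/367706 = 43070 + (1/367706)*(1/309342) = 43070 + 1/113746909452 = 4899079390097641/113746909452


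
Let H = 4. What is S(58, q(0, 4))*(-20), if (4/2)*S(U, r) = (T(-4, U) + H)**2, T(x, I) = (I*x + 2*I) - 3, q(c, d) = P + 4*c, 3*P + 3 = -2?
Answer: -132250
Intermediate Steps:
P = -5/3 (P = -1 + (1/3)*(-2) = -1 - 2/3 = -5/3 ≈ -1.6667)
q(c, d) = -5/3 + 4*c
T(x, I) = -3 + 2*I + I*x (T(x, I) = (2*I + I*x) - 3 = -3 + 2*I + I*x)
S(U, r) = (1 - 2*U)**2/2 (S(U, r) = ((-3 + 2*U + U*(-4)) + 4)**2/2 = ((-3 + 2*U - 4*U) + 4)**2/2 = ((-3 - 2*U) + 4)**2/2 = (1 - 2*U)**2/2)
S(58, q(0, 4))*(-20) = ((1 - 2*58)**2/2)*(-20) = ((1 - 116)**2/2)*(-20) = ((1/2)*(-115)**2)*(-20) = ((1/2)*13225)*(-20) = (13225/2)*(-20) = -132250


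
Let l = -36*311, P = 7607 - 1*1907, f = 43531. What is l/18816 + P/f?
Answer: -31676823/68256608 ≈ -0.46408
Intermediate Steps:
P = 5700 (P = 7607 - 1907 = 5700)
l = -11196
l/18816 + P/f = -11196/18816 + 5700/43531 = -11196*1/18816 + 5700*(1/43531) = -933/1568 + 5700/43531 = -31676823/68256608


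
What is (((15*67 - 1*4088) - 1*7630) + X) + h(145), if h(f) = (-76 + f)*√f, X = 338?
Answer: -10375 + 69*√145 ≈ -9544.1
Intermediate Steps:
h(f) = √f*(-76 + f)
(((15*67 - 1*4088) - 1*7630) + X) + h(145) = (((15*67 - 1*4088) - 1*7630) + 338) + √145*(-76 + 145) = (((1005 - 4088) - 7630) + 338) + √145*69 = ((-3083 - 7630) + 338) + 69*√145 = (-10713 + 338) + 69*√145 = -10375 + 69*√145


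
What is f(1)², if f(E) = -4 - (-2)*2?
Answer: 0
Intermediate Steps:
f(E) = 0 (f(E) = -4 - 1*(-4) = -4 + 4 = 0)
f(1)² = 0² = 0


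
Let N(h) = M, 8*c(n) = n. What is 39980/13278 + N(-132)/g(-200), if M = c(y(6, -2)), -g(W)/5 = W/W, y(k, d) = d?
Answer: 406439/132780 ≈ 3.0610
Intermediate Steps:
c(n) = n/8
g(W) = -5 (g(W) = -5*W/W = -5*1 = -5)
M = -¼ (M = (⅛)*(-2) = -¼ ≈ -0.25000)
N(h) = -¼
39980/13278 + N(-132)/g(-200) = 39980/13278 - ¼/(-5) = 39980*(1/13278) - ¼*(-⅕) = 19990/6639 + 1/20 = 406439/132780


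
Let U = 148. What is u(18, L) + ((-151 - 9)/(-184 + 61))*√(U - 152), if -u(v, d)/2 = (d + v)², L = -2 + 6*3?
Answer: -2312 + 320*I/123 ≈ -2312.0 + 2.6016*I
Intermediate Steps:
L = 16 (L = -2 + 18 = 16)
u(v, d) = -2*(d + v)²
u(18, L) + ((-151 - 9)/(-184 + 61))*√(U - 152) = -2*(16 + 18)² + ((-151 - 9)/(-184 + 61))*√(148 - 152) = -2*34² + (-160/(-123))*√(-4) = -2*1156 + (-160*(-1/123))*(2*I) = -2312 + 160*(2*I)/123 = -2312 + 320*I/123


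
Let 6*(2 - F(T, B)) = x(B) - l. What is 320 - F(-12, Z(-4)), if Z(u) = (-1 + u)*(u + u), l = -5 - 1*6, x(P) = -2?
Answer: 639/2 ≈ 319.50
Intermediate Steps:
l = -11 (l = -5 - 6 = -11)
Z(u) = 2*u*(-1 + u) (Z(u) = (-1 + u)*(2*u) = 2*u*(-1 + u))
F(T, B) = 1/2 (F(T, B) = 2 - (-2 - 1*(-11))/6 = 2 - (-2 + 11)/6 = 2 - 1/6*9 = 2 - 3/2 = 1/2)
320 - F(-12, Z(-4)) = 320 - 1*1/2 = 320 - 1/2 = 639/2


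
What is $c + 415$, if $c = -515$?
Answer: $-100$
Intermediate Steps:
$c + 415 = -515 + 415 = -100$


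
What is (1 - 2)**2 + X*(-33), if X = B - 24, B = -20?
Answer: 1453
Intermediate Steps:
X = -44 (X = -20 - 24 = -44)
(1 - 2)**2 + X*(-33) = (1 - 2)**2 - 44*(-33) = (-1)**2 + 1452 = 1 + 1452 = 1453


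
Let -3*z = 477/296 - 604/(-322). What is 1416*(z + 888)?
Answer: 7480574305/5957 ≈ 1.2558e+6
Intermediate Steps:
z = -166189/142968 (z = -(477/296 - 604/(-322))/3 = -(477*(1/296) - 604*(-1/322))/3 = -(477/296 + 302/161)/3 = -⅓*166189/47656 = -166189/142968 ≈ -1.1624)
1416*(z + 888) = 1416*(-166189/142968 + 888) = 1416*(126789395/142968) = 7480574305/5957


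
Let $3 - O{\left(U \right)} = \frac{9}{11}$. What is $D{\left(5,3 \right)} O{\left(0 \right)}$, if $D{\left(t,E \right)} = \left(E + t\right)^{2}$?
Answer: $\frac{1536}{11} \approx 139.64$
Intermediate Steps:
$O{\left(U \right)} = \frac{24}{11}$ ($O{\left(U \right)} = 3 - \frac{9}{11} = \frac{24}{11}$)
$D{\left(5,3 \right)} O{\left(0 \right)} = \left(3 + 5\right)^{2} \cdot \frac{24}{11} = 8^{2} \cdot \frac{24}{11} = 64 \cdot \frac{24}{11} = \frac{1536}{11}$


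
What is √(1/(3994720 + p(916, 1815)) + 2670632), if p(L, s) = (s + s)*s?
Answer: √299120097158514887970/10583170 ≈ 1634.2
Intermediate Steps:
p(L, s) = 2*s² (p(L, s) = (2*s)*s = 2*s²)
√(1/(3994720 + p(916, 1815)) + 2670632) = √(1/(3994720 + 2*1815²) + 2670632) = √(1/(3994720 + 2*3294225) + 2670632) = √(1/(3994720 + 6588450) + 2670632) = √(1/10583170 + 2670632) = √(28263752463441/10583170) = √299120097158514887970/10583170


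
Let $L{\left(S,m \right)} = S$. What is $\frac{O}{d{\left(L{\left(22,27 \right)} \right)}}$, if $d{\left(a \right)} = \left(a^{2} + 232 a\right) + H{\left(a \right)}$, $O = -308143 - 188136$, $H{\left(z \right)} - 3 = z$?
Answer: $- \frac{496279}{5613} \approx -88.416$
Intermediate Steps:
$H{\left(z \right)} = 3 + z$
$O = -496279$ ($O = -308143 - 188136 = -496279$)
$d{\left(a \right)} = 3 + a^{2} + 233 a$ ($d{\left(a \right)} = \left(a^{2} + 232 a\right) + \left(3 + a\right) = 3 + a^{2} + 233 a$)
$\frac{O}{d{\left(L{\left(22,27 \right)} \right)}} = - \frac{496279}{3 + 22^{2} + 233 \cdot 22} = - \frac{496279}{3 + 484 + 5126} = - \frac{496279}{5613}$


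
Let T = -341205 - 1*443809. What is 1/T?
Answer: -1/785014 ≈ -1.2739e-6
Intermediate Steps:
T = -785014 (T = -341205 - 443809 = -785014)
1/T = 1/(-785014) = -1/785014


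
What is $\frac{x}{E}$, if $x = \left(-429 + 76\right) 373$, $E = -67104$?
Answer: $\frac{131669}{67104} \approx 1.9622$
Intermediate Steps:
$x = -131669$ ($x = \left(-353\right) 373 = -131669$)
$\frac{x}{E} = - \frac{131669}{-67104} = \left(-131669\right) \left(- \frac{1}{67104}\right) = \frac{131669}{67104}$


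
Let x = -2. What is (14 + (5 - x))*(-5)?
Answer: -105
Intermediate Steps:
(14 + (5 - x))*(-5) = (14 + (5 - 1*(-2)))*(-5) = (14 + (5 + 2))*(-5) = (14 + 7)*(-5) = 21*(-5) = -105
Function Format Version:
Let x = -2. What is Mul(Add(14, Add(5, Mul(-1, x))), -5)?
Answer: -105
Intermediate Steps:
Mul(Add(14, Add(5, Mul(-1, x))), -5) = Mul(Add(14, Add(5, Mul(-1, -2))), -5) = Mul(Add(14, Add(5, 2)), -5) = Mul(Add(14, 7), -5) = Mul(21, -5) = -105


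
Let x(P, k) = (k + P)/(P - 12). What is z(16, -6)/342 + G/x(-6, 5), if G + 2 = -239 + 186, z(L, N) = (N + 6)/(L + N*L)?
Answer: -990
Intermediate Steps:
z(L, N) = (6 + N)/(L + L*N)
G = -55 (G = -2 + (-239 + 186) = -2 - 53 = -55)
x(P, k) = (P + k)/(-12 + P)
z(16, -6)/342 + G/x(-6, 5) = ((6 - 6)/(16*(1 - 6)))/342 - 55*(-12 - 6)/(-6 + 5) = ((1/16)*0/(-5))*(1/342) - 55/(-1/(-18)) = ((1/16)*(-1/5)*0)*(1/342) - 55/((-1/18*(-1))) = 0*(1/342) - 55/1/18 = 0 - 55*18 = 0 - 990 = -990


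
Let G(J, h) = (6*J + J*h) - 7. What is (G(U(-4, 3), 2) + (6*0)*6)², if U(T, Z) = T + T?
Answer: 5041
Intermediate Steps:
U(T, Z) = 2*T
G(J, h) = -7 + 6*J + J*h
(G(U(-4, 3), 2) + (6*0)*6)² = ((-7 + 6*(2*(-4)) + (2*(-4))*2) + (6*0)*6)² = ((-7 + 6*(-8) - 8*2) + 0*6)² = ((-7 - 48 - 16) + 0)² = (-71 + 0)² = (-71)² = 5041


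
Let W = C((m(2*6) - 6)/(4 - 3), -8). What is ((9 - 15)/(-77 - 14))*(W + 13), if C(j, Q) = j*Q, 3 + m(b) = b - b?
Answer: 510/91 ≈ 5.6044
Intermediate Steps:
m(b) = -3 (m(b) = -3 + (b - b) = -3 + 0 = -3)
C(j, Q) = Q*j
W = 72 (W = -8*(-3 - 6)/(4 - 3) = -(-72)/1 = -(-72) = -8*(-9) = 72)
((9 - 15)/(-77 - 14))*(W + 13) = ((9 - 15)/(-77 - 14))*(72 + 13) = -6/(-91)*85 = -6*(-1/91)*85 = (6/91)*85 = 510/91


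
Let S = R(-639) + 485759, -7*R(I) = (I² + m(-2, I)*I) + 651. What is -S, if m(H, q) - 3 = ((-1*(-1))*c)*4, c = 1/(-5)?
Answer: -14963734/35 ≈ -4.2754e+5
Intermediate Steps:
c = -⅕ ≈ -0.20000
m(H, q) = 11/5 (m(H, q) = 3 + (-1*(-1)*(-⅕))*4 = 3 + (1*(-⅕))*4 = 3 - ⅕*4 = 3 - ⅘ = 11/5)
R(I) = -93 - 11*I/35 - I²/7 (R(I) = -((I² + 11*I/5) + 651)/7 = -(651 + I² + 11*I/5)/7 = -93 - 11*I/35 - I²/7)
S = 14963734/35 (S = (-93 - 11/35*(-639) - ⅐*(-639)²) + 485759 = (-93 + 7029/35 - ⅐*408321) + 485759 = (-93 + 7029/35 - 408321/7) + 485759 = -2037831/35 + 485759 = 14963734/35 ≈ 4.2754e+5)
-S = -1*14963734/35 = -14963734/35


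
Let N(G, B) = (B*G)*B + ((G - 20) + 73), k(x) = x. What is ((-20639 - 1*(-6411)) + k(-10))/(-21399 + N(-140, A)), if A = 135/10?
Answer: 4746/15667 ≈ 0.30293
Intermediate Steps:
A = 27/2 (A = 135*(⅒) = 27/2 ≈ 13.500)
N(G, B) = 53 + G + G*B² (N(G, B) = G*B² + ((-20 + G) + 73) = G*B² + (53 + G) = 53 + G + G*B²)
((-20639 - 1*(-6411)) + k(-10))/(-21399 + N(-140, A)) = ((-20639 - 1*(-6411)) - 10)/(-21399 + (53 - 140 - 140*(27/2)²)) = ((-20639 + 6411) - 10)/(-21399 + (53 - 140 - 140*729/4)) = (-14228 - 10)/(-21399 + (53 - 140 - 25515)) = -14238/(-21399 - 25602) = -14238/(-47001) = -14238*(-1/47001) = 4746/15667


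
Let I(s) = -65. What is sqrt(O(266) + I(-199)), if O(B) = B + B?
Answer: sqrt(467) ≈ 21.610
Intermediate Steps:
O(B) = 2*B
sqrt(O(266) + I(-199)) = sqrt(2*266 - 65) = sqrt(532 - 65) = sqrt(467)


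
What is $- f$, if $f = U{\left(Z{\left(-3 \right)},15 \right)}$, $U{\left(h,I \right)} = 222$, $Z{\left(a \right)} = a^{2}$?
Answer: $-222$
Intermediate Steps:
$f = 222$
$- f = \left(-1\right) 222 = -222$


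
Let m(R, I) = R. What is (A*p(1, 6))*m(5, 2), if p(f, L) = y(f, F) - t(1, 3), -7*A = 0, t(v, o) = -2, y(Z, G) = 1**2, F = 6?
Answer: 0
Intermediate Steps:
y(Z, G) = 1
A = 0 (A = -1/7*0 = 0)
p(f, L) = 3 (p(f, L) = 1 - 1*(-2) = 1 + 2 = 3)
(A*p(1, 6))*m(5, 2) = (0*3)*5 = 0*5 = 0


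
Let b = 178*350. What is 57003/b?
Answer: 57003/62300 ≈ 0.91498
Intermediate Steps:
b = 62300
57003/b = 57003/62300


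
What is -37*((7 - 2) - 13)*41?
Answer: 12136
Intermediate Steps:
-37*((7 - 2) - 13)*41 = -37*(5 - 13)*41 = -37*(-8)*41 = 296*41 = 12136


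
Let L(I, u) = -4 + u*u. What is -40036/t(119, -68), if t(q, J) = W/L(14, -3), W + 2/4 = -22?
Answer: 80072/9 ≈ 8896.9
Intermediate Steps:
W = -45/2 (W = -½ - 22 = -45/2 ≈ -22.500)
L(I, u) = -4 + u²
t(q, J) = -9/2 (t(q, J) = -45/(2*(-4 + (-3)²)) = -45/(2*(-4 + 9)) = -45/2/5 = -45/2*⅕ = -9/2)
-40036/t(119, -68) = -40036/(-9/2) = -40036*(-2/9) = 80072/9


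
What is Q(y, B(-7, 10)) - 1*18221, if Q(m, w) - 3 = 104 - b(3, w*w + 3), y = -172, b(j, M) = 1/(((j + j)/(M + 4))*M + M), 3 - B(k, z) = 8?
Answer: -2409166/133 ≈ -18114.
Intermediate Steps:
B(k, z) = -5 (B(k, z) = 3 - 1*8 = 3 - 8 = -5)
b(j, M) = 1/(M + 2*M*j/(4 + M)) (b(j, M) = 1/(((2*j)/(4 + M))*M + M) = 1/((2*j/(4 + M))*M + M) = 1/(2*M*j/(4 + M) + M) = 1/(M + 2*M*j/(4 + M)))
Q(m, w) = 107 - (7 + w²)/((3 + w²)*(13 + w²)) (Q(m, w) = 3 + (104 - (4 + (w*w + 3))/((w*w + 3)*(4 + (w*w + 3) + 2*3))) = 3 + (104 - (4 + (w² + 3))/((w² + 3)*(4 + (w² + 3) + 6))) = 3 + (104 - (4 + (3 + w²))/((3 + w²)*(4 + (3 + w²) + 6))) = 3 + (104 - (7 + w²)/((3 + w²)*(13 + w²))) = 107 - (7 + w²)/((3 + w²)*(13 + w²)))
Q(y, B(-7, 10)) - 1*18221 = (4166 + 107*(-5)⁴ + 1711*(-5)²)/(39 + (-5)⁴ + 16*(-5)²) - 1*18221 = (4166 + 107*625 + 1711*25)/(39 + 625 + 16*25) - 18221 = (4166 + 66875 + 42775)/(39 + 625 + 400) - 18221 = 113816/1064 - 18221 = (1/1064)*113816 - 18221 = 14227/133 - 18221 = -2409166/133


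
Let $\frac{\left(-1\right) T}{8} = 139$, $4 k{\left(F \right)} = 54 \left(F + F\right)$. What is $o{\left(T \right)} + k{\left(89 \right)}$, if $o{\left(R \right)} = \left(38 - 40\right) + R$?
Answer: $1289$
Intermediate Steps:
$k{\left(F \right)} = 27 F$ ($k{\left(F \right)} = \frac{54 \left(F + F\right)}{4} = \frac{54 \cdot 2 F}{4} = \frac{108 F}{4} = 27 F$)
$T = -1112$ ($T = \left(-8\right) 139 = -1112$)
$o{\left(R \right)} = -2 + R$
$o{\left(T \right)} + k{\left(89 \right)} = \left(-2 - 1112\right) + 27 \cdot 89 = -1114 + 2403 = 1289$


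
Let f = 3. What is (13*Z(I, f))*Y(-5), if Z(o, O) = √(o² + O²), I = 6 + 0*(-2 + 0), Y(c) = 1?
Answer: 39*√5 ≈ 87.207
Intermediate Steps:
I = 6 (I = 6 + 0*(-2) = 6 + 0 = 6)
Z(o, O) = √(O² + o²)
(13*Z(I, f))*Y(-5) = (13*√(3² + 6²))*1 = (13*√(9 + 36))*1 = (13*√45)*1 = (13*(3*√5))*1 = (39*√5)*1 = 39*√5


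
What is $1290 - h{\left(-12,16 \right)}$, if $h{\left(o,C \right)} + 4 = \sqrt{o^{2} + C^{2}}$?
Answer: $1274$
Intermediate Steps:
$h{\left(o,C \right)} = -4 + \sqrt{C^{2} + o^{2}}$ ($h{\left(o,C \right)} = -4 + \sqrt{o^{2} + C^{2}} = -4 + \sqrt{C^{2} + o^{2}}$)
$1290 - h{\left(-12,16 \right)} = 1290 - \left(-4 + \sqrt{16^{2} + \left(-12\right)^{2}}\right) = 1290 - \left(-4 + \sqrt{256 + 144}\right) = 1290 - \left(-4 + \sqrt{400}\right) = 1290 - \left(-4 + 20\right) = 1290 - 16 = 1274$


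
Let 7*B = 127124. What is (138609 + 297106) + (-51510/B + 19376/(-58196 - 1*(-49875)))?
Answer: 230446671213633/528899402 ≈ 4.3571e+5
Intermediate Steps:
B = 127124/7 (B = (⅐)*127124 = 127124/7 ≈ 18161.)
(138609 + 297106) + (-51510/B + 19376/(-58196 - 1*(-49875))) = (138609 + 297106) + (-51510/127124/7 + 19376/(-58196 - 1*(-49875))) = 435715 + (-51510*7/127124 + 19376/(-58196 + 49875)) = 435715 + (-180285/63562 + 19376/(-8321)) = 435715 + (-180285/63562 + 19376*(-1/8321)) = 435715 + (-180285/63562 - 19376/8321) = 435715 - 2731728797/528899402 = 230446671213633/528899402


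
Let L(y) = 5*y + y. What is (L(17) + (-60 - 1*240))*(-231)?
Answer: 45738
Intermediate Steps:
L(y) = 6*y
(L(17) + (-60 - 1*240))*(-231) = (6*17 + (-60 - 1*240))*(-231) = (102 + (-60 - 240))*(-231) = (102 - 300)*(-231) = -198*(-231) = 45738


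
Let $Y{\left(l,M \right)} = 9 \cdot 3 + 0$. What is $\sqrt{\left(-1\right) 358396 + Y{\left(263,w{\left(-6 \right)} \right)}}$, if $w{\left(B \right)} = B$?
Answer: $i \sqrt{358369} \approx 598.64 i$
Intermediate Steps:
$Y{\left(l,M \right)} = 27$ ($Y{\left(l,M \right)} = 27 + 0 = 27$)
$\sqrt{\left(-1\right) 358396 + Y{\left(263,w{\left(-6 \right)} \right)}} = \sqrt{\left(-1\right) 358396 + 27} = \sqrt{-358396 + 27} = \sqrt{-358369} = i \sqrt{358369}$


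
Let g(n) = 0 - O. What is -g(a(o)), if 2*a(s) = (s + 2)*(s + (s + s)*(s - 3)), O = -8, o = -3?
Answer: -8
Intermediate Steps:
a(s) = (2 + s)*(s + 2*s*(-3 + s))/2 (a(s) = ((s + 2)*(s + (s + s)*(s - 3)))/2 = ((2 + s)*(s + (2*s)*(-3 + s)))/2 = ((2 + s)*(s + 2*s*(-3 + s)))/2 = (2 + s)*(s + 2*s*(-3 + s))/2)
g(n) = 8 (g(n) = 0 - 1*(-8) = 0 + 8 = 8)
-g(a(o)) = -1*8 = -8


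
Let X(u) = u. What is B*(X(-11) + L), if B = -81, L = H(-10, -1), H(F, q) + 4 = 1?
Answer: 1134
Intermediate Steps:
H(F, q) = -3 (H(F, q) = -4 + 1 = -3)
L = -3
B*(X(-11) + L) = -81*(-11 - 3) = -81*(-14) = 1134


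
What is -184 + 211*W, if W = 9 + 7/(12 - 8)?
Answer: 8337/4 ≈ 2084.3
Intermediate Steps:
W = 43/4 (W = 9 + 7/4 = 43/4 ≈ 10.750)
-184 + 211*W = -184 + 211*(43/4) = -184 + 9073/4 = 8337/4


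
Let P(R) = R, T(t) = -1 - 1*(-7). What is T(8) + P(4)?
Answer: 10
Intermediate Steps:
T(t) = 6 (T(t) = -1 + 7 = 6)
T(8) + P(4) = 6 + 4 = 10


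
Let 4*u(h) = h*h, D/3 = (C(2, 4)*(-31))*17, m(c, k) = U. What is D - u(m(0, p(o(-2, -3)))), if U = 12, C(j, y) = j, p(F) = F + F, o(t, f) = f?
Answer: -3198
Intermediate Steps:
p(F) = 2*F
m(c, k) = 12
D = -3162 (D = 3*((2*(-31))*17) = 3*(-62*17) = 3*(-1054) = -3162)
u(h) = h**2/4 (u(h) = (h*h)/4 = h**2/4)
D - u(m(0, p(o(-2, -3)))) = -3162 - 12**2/4 = -3162 - 144/4 = -3162 - 1*36 = -3162 - 36 = -3198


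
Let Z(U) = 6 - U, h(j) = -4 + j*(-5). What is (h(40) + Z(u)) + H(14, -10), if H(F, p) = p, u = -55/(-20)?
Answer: -843/4 ≈ -210.75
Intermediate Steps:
u = 11/4 (u = -55*(-1/20) = 11/4 ≈ 2.7500)
h(j) = -4 - 5*j
(h(40) + Z(u)) + H(14, -10) = ((-4 - 5*40) + (6 - 1*11/4)) - 10 = ((-4 - 200) + (6 - 11/4)) - 10 = (-204 + 13/4) - 10 = -803/4 - 10 = -843/4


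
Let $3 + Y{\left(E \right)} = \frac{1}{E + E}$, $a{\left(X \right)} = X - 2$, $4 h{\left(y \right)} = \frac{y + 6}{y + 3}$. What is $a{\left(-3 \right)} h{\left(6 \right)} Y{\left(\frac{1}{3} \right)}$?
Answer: $\frac{5}{2} \approx 2.5$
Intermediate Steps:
$h{\left(y \right)} = \frac{6 + y}{4 \left(3 + y\right)}$ ($h{\left(y \right)} = \frac{\left(y + 6\right) \frac{1}{y + 3}}{4} = \frac{\left(6 + y\right) \frac{1}{3 + y}}{4} = \frac{\frac{1}{3 + y} \left(6 + y\right)}{4} = \frac{6 + y}{4 \left(3 + y\right)}$)
$a{\left(X \right)} = -2 + X$ ($a{\left(X \right)} = X - 2 = -2 + X$)
$Y{\left(E \right)} = -3 + \frac{1}{2 E}$ ($Y{\left(E \right)} = -3 + \frac{1}{E + E} = -3 + \frac{1}{2 E}$)
$a{\left(-3 \right)} h{\left(6 \right)} Y{\left(\frac{1}{3} \right)} = \left(-2 - 3\right) \frac{6 + 6}{4 \left(3 + 6\right)} \left(-3 + \frac{1}{2 \cdot \frac{1}{3}}\right) = - 5 \cdot \frac{1}{4} \cdot \frac{1}{9} \cdot 12 \left(-3 + \frac{\frac{1}{\frac{1}{3}}}{2}\right) = - 5 \cdot \frac{1}{4} \cdot \frac{1}{9} \cdot 12 \left(-3 + \frac{1}{2} \cdot 3\right) = \left(-5\right) \frac{1}{3} \left(-3 + \frac{3}{2}\right) = \left(- \frac{5}{3}\right) \left(- \frac{3}{2}\right) = \frac{5}{2}$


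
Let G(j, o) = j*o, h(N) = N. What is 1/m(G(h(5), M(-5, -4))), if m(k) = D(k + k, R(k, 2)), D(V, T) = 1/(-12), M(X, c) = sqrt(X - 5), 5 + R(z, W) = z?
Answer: -12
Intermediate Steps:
R(z, W) = -5 + z
M(X, c) = sqrt(-5 + X)
D(V, T) = -1/12
m(k) = -1/12
1/m(G(h(5), M(-5, -4))) = 1/(-1/12) = -12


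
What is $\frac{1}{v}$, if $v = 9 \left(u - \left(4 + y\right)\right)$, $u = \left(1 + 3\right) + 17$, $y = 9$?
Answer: $\frac{1}{72} \approx 0.013889$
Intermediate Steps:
$u = 21$ ($u = 4 + 17 = 21$)
$v = 72$ ($v = 9 \left(21 - 13\right) = 9 \cdot 8 = 72$)
$\frac{1}{v} = \frac{1}{72}$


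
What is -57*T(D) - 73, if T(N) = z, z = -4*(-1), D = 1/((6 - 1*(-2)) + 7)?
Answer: -301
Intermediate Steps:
D = 1/15 (D = 1/((6 + 2) + 7) = 1/(8 + 7) = 1/15 ≈ 0.066667)
z = 4
T(N) = 4
-57*T(D) - 73 = -57*4 - 73 = -228 - 73 = -301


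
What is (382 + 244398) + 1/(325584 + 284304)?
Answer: 149288384641/609888 ≈ 2.4478e+5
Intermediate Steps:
(382 + 244398) + 1/(325584 + 284304) = 244780 + 1/609888 = 149288384641/609888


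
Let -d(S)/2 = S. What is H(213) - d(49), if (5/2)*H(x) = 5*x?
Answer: 524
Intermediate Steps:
d(S) = -2*S
H(x) = 2*x (H(x) = 2*(5*x)/5 = 2*x)
H(213) - d(49) = 2*213 - (-2)*49 = 426 - 1*(-98) = 426 + 98 = 524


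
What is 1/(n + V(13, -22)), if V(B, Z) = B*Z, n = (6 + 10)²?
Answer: -1/30 ≈ -0.033333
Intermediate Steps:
n = 256 (n = 16² = 256)
1/(n + V(13, -22)) = 1/(256 + 13*(-22)) = 1/(256 - 286) = 1/(-30) = -1/30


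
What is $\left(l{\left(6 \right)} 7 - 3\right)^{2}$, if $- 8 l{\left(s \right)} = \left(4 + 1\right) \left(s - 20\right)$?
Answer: $\frac{54289}{16} \approx 3393.1$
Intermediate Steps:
$l{\left(s \right)} = \frac{25}{2} - \frac{5 s}{8}$ ($l{\left(s \right)} = - \frac{\left(4 + 1\right) \left(s - 20\right)}{8} = - \frac{5 \left(s - 20\right)}{8} = - \frac{5 \left(-20 + s\right)}{8} = - \frac{-100 + 5 s}{8} = \frac{25}{2} - \frac{5 s}{8}$)
$\left(l{\left(6 \right)} 7 - 3\right)^{2} = \left(\left(\frac{25}{2} - \frac{15}{4}\right) 7 - 3\right)^{2} = \left(\frac{35}{4} \cdot 7 - 3\right)^{2} = \left(\frac{245}{4} - 3\right)^{2} = \left(\frac{233}{4}\right)^{2} = \frac{54289}{16}$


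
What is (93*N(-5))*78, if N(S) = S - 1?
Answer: -43524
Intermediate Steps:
N(S) = -1 + S
(93*N(-5))*78 = (93*(-1 - 5))*78 = (93*(-6))*78 = -558*78 = -43524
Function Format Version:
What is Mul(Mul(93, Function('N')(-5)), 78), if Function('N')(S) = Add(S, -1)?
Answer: -43524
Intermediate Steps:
Function('N')(S) = Add(-1, S)
Mul(Mul(93, Function('N')(-5)), 78) = Mul(Mul(93, Add(-1, -5)), 78) = Mul(Mul(93, -6), 78) = Mul(-558, 78) = -43524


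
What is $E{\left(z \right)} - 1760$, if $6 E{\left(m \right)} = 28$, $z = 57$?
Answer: $- \frac{5266}{3} \approx -1755.3$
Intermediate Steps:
$E{\left(m \right)} = \frac{14}{3}$ ($E{\left(m \right)} = \frac{1}{6} \cdot 28 = \frac{14}{3}$)
$E{\left(z \right)} - 1760 = \frac{14}{3} - 1760 = - \frac{5266}{3}$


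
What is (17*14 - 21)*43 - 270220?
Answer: -260889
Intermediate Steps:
(17*14 - 21)*43 - 270220 = (238 - 21)*43 - 270220 = 217*43 - 270220 = 9331 - 270220 = -260889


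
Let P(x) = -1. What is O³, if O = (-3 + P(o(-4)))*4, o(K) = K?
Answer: -4096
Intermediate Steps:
O = -16 (O = (-3 - 1)*4 = -4*4 = -16)
O³ = (-16)³ = -4096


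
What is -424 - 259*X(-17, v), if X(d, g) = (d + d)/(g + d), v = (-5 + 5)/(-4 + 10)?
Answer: -942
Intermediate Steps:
v = 0 (v = 0/6 = 0*(⅙) = 0)
X(d, g) = 2*d/(d + g) (X(d, g) = (2*d)/(d + g) = 2*d/(d + g))
-424 - 259*X(-17, v) = -424 - 518*(-17)/(-17 + 0) = -424 - 518*(-17)/(-17) = -424 - 518*(-17)*(-1)/17 = -424 - 259*2 = -424 - 518 = -942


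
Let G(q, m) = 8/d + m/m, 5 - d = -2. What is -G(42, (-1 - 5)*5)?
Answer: -15/7 ≈ -2.1429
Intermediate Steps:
d = 7 (d = 5 - 1*(-2) = 5 + 2 = 7)
G(q, m) = 15/7 (G(q, m) = 8/7 + m/m = 8*(⅐) + 1 = 8/7 + 1 = 15/7)
-G(42, (-1 - 5)*5) = -1*15/7 = -15/7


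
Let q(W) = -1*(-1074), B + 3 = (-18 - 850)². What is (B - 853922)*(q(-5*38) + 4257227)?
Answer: -427963508801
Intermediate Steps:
B = 753421 (B = -3 + (-18 - 850)² = -3 + (-868)² = -3 + 753424 = 753421)
q(W) = 1074
(B - 853922)*(q(-5*38) + 4257227) = (753421 - 853922)*(1074 + 4257227) = -100501*4258301 = -427963508801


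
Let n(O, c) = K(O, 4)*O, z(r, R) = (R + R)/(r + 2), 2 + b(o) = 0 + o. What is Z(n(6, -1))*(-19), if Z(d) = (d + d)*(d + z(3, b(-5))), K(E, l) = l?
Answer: -96672/5 ≈ -19334.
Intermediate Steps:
b(o) = -2 + o (b(o) = -2 + (0 + o) = -2 + o)
z(r, R) = 2*R/(2 + r) (z(r, R) = (2*R)/(2 + r) = 2*R/(2 + r))
n(O, c) = 4*O
Z(d) = 2*d*(-14/5 + d) (Z(d) = (d + d)*(d + 2*(-2 - 5)/(2 + 3)) = (2*d)*(d + 2*(-7)/5) = (2*d)*(d + 2*(-7)*(⅕)) = (2*d)*(d - 14/5) = (2*d)*(-14/5 + d) = 2*d*(-14/5 + d))
Z(n(6, -1))*(-19) = (2*(4*6)*(-14 + 5*(4*6))/5)*(-19) = ((⅖)*24*(-14 + 5*24))*(-19) = ((⅖)*24*(-14 + 120))*(-19) = ((⅖)*24*106)*(-19) = (5088/5)*(-19) = -96672/5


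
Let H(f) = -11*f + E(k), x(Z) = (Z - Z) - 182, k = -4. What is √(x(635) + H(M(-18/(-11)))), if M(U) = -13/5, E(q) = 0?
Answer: I*√3835/5 ≈ 12.385*I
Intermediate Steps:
M(U) = -13/5 (M(U) = -13*⅕ = -13/5)
x(Z) = -182 (x(Z) = 0 - 182 = -182)
H(f) = -11*f (H(f) = -11*f + 0 = -11*f)
√(x(635) + H(M(-18/(-11)))) = √(-182 - 11*(-13/5)) = √(-182 + 143/5) = √(-767/5) = I*√3835/5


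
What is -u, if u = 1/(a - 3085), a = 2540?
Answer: 1/545 ≈ 0.0018349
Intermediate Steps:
u = -1/545 (u = 1/(2540 - 3085) = 1/(-545) = -1/545 ≈ -0.0018349)
-u = -1*(-1/545) = 1/545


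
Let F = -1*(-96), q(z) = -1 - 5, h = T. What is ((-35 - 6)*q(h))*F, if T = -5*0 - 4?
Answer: 23616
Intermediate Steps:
T = -4 (T = 0 - 4 = -4)
h = -4
q(z) = -6
F = 96
((-35 - 6)*q(h))*F = ((-35 - 6)*(-6))*96 = -41*(-6)*96 = 246*96 = 23616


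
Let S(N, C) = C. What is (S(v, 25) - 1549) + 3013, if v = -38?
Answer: 1489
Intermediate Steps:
(S(v, 25) - 1549) + 3013 = (25 - 1549) + 3013 = -1524 + 3013 = 1489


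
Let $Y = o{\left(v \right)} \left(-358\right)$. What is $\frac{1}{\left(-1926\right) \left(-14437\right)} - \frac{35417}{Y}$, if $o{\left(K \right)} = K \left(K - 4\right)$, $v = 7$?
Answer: $\frac{82066094881}{17420247243} \approx 4.711$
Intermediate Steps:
$o{\left(K \right)} = K \left(-4 + K\right)$
$Y = -7518$ ($Y = 7 \left(-4 + 7\right) \left(-358\right) = 7 \cdot 3 \left(-358\right) = 21 \left(-358\right) = -7518$)
$\frac{1}{\left(-1926\right) \left(-14437\right)} - \frac{35417}{Y} = \frac{1}{\left(-1926\right) \left(-14437\right)} - \frac{35417}{-7518} = \left(- \frac{1}{1926}\right) \left(- \frac{1}{14437}\right) - - \frac{35417}{7518} = \frac{1}{27805662} + \frac{35417}{7518} = \frac{82066094881}{17420247243}$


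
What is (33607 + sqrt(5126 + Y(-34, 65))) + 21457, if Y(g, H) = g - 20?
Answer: 55064 + 4*sqrt(317) ≈ 55135.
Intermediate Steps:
Y(g, H) = -20 + g
(33607 + sqrt(5126 + Y(-34, 65))) + 21457 = (33607 + sqrt(5126 + (-20 - 34))) + 21457 = (33607 + sqrt(5126 - 54)) + 21457 = (33607 + sqrt(5072)) + 21457 = (33607 + 4*sqrt(317)) + 21457 = 55064 + 4*sqrt(317)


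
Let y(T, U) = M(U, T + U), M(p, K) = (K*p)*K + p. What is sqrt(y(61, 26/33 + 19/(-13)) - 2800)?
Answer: I*sqrt(177901168580421)/184041 ≈ 72.473*I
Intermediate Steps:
M(p, K) = p + p*K**2 (M(p, K) = p*K**2 + p = p + p*K**2)
y(T, U) = U*(1 + (T + U)**2)
sqrt(y(61, 26/33 + 19/(-13)) - 2800) = sqrt((26/33 + 19/(-13))*(1 + (61 + (26/33 + 19/(-13)))**2) - 2800) = sqrt((26*(1/33) + 19*(-1/13))*(1 + (61 + (26*(1/33) + 19*(-1/13)))**2) - 2800) = sqrt((26/33 - 19/13)*(1 + (61 + (26/33 - 19/13))**2) - 2800) = sqrt(-289*(1 + (61 - 289/429)**2)/429 - 2800) = sqrt(-289*(1 + (25880/429)**2)/429 - 2800) = sqrt(-289*(1 + 669774400/184041)/429 - 2800) = sqrt(-289/429*669958441/184041 - 2800) = sqrt(-193617989449/78953589 - 2800) = sqrt(-414688038649/78953589) = I*sqrt(177901168580421)/184041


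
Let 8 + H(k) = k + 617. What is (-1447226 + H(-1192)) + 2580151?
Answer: 1132342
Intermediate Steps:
H(k) = 609 + k (H(k) = -8 + (k + 617) = -8 + (617 + k) = 609 + k)
(-1447226 + H(-1192)) + 2580151 = (-1447226 + (609 - 1192)) + 2580151 = (-1447226 - 583) + 2580151 = -1447809 + 2580151 = 1132342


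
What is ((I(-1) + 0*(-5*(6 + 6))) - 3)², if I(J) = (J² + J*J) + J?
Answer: 4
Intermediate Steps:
I(J) = J + 2*J² (I(J) = (J² + J²) + J = 2*J² + J = J + 2*J²)
((I(-1) + 0*(-5*(6 + 6))) - 3)² = ((-(1 + 2*(-1)) + 0*(-5*(6 + 6))) - 3)² = ((-(1 - 2) + 0*(-5*12)) - 3)² = ((-1*(-1) + 0*(-60)) - 3)² = ((1 + 0) - 3)² = (1 - 3)² = (-2)² = 4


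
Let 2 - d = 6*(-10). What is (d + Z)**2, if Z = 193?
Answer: 65025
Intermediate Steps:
d = 62 (d = 2 - 6*(-10) = 2 - 1*(-60) = 2 + 60 = 62)
(d + Z)**2 = (62 + 193)**2 = 255**2 = 65025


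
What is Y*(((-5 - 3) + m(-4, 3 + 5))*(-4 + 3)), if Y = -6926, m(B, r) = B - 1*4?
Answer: -110816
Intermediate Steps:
m(B, r) = -4 + B (m(B, r) = B - 4 = -4 + B)
Y*(((-5 - 3) + m(-4, 3 + 5))*(-4 + 3)) = -6926*((-5 - 3) + (-4 - 4))*(-4 + 3) = -6926*(-8 - 8)*(-1) = -(-110816)*(-1) = -6926*16 = -110816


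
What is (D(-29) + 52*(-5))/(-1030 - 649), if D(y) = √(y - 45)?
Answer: 260/1679 - I*√74/1679 ≈ 0.15485 - 0.0051235*I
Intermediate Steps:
D(y) = √(-45 + y)
(D(-29) + 52*(-5))/(-1030 - 649) = (√(-45 - 29) + 52*(-5))/(-1030 - 649) = (√(-74) - 260)/(-1679) = (I*√74 - 260)*(-1/1679) = (-260 + I*√74)*(-1/1679) = 260/1679 - I*√74/1679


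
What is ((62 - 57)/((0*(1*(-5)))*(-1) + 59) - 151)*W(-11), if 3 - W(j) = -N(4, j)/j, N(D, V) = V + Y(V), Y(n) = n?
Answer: -44520/59 ≈ -754.58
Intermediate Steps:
N(D, V) = 2*V (N(D, V) = V + V = 2*V)
W(j) = 5 (W(j) = 3 - (-1)*(2*j)/j = 3 - (-1)*2 = 3 - 1*(-2) = 3 + 2 = 5)
((62 - 57)/((0*(1*(-5)))*(-1) + 59) - 151)*W(-11) = ((62 - 57)/((0*(1*(-5)))*(-1) + 59) - 151)*5 = (5/((0*(-5))*(-1) + 59) - 151)*5 = (5/(0*(-1) + 59) - 151)*5 = (5/(0 + 59) - 151)*5 = (5/59 - 151)*5 = -8904/59*5 = -44520/59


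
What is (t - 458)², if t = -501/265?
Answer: 14852540641/70225 ≈ 2.1150e+5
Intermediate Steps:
t = -501/265 (t = -501*1/265 = -501/265 ≈ -1.8906)
(t - 458)² = (-501/265 - 458)² = (-121871/265)² = 14852540641/70225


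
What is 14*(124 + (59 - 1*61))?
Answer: 1708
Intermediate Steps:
14*(124 + (59 - 1*61)) = 14*(124 + (59 - 61)) = 14*(124 - 2) = 14*122 = 1708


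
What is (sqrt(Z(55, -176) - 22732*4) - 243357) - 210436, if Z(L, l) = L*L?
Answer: -453793 + 3*I*sqrt(9767) ≈ -4.5379e+5 + 296.48*I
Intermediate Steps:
Z(L, l) = L**2
(sqrt(Z(55, -176) - 22732*4) - 243357) - 210436 = (sqrt(55**2 - 22732*4) - 243357) - 210436 = (sqrt(3025 - 90928) - 243357) - 210436 = (sqrt(-87903) - 243357) - 210436 = (3*I*sqrt(9767) - 243357) - 210436 = (-243357 + 3*I*sqrt(9767)) - 210436 = -453793 + 3*I*sqrt(9767)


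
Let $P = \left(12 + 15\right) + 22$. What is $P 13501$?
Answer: $661549$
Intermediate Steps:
$P = 49$ ($P = 27 + 22 = 49$)
$P 13501 = 49 \cdot 13501 = 661549$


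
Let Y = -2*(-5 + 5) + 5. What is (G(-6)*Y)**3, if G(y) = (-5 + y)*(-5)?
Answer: 20796875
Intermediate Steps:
G(y) = 25 - 5*y
Y = 5 (Y = -2*0 + 5 = 0 + 5 = 5)
(G(-6)*Y)**3 = ((25 - 5*(-6))*5)**3 = ((25 + 30)*5)**3 = (55*5)**3 = 275**3 = 20796875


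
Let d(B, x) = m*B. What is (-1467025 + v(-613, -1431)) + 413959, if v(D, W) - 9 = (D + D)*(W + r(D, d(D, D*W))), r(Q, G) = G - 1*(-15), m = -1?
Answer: -68579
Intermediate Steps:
d(B, x) = -B
r(Q, G) = 15 + G (r(Q, G) = G + 15 = 15 + G)
v(D, W) = 9 + 2*D*(15 + W - D) (v(D, W) = 9 + (D + D)*(W + (15 - D)) = 9 + (2*D)*(15 + W - D) = 9 + 2*D*(15 + W - D))
(-1467025 + v(-613, -1431)) + 413959 = (-1467025 + (9 + 2*(-613)*(-1431) + 2*(-613)*(15 - 1*(-613)))) + 413959 = (-1467025 + (9 + 1754406 + 2*(-613)*(15 + 613))) + 413959 = (-1467025 + (9 + 1754406 + 2*(-613)*628)) + 413959 = (-1467025 + (9 + 1754406 - 769928)) + 413959 = (-1467025 + 984487) + 413959 = -482538 + 413959 = -68579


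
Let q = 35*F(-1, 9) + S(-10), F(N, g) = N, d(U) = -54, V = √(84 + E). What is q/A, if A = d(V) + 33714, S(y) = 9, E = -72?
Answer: -13/16830 ≈ -0.00077243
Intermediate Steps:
V = 2*√3 (V = √(84 - 72) = √12 = 2*√3 ≈ 3.4641)
q = -26 (q = 35*(-1) + 9 = -35 + 9 = -26)
A = 33660 (A = -54 + 33714 = 33660)
q/A = -26/33660 = -26*1/33660 = -13/16830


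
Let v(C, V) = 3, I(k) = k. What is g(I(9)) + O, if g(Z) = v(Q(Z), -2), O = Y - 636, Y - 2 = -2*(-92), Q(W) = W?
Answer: -447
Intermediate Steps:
Y = 186 (Y = 2 - 2*(-92) = 2 + 184 = 186)
O = -450 (O = 186 - 636 = -450)
g(Z) = 3
g(I(9)) + O = 3 - 450 = -447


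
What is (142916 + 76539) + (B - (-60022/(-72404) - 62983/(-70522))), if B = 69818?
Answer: 184630100997976/638259361 ≈ 2.8927e+5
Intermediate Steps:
(142916 + 76539) + (B - (-60022/(-72404) - 62983/(-70522))) = (142916 + 76539) + (69818 - (-60022/(-72404) - 62983/(-70522))) = 219455 + (69818 - (-60022*(-1/72404) - 62983*(-1/70522))) = 219455 + (69818 - (30011/36202 + 62983/70522)) = 219455 + (69818 - 1*1099136577/638259361) = 219455 + (69818 - 1099136577/638259361) = 219455 + 44560892929721/638259361 = 184630100997976/638259361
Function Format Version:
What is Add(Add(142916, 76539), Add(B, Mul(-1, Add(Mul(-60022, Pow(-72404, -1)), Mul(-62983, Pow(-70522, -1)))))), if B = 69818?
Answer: Rational(184630100997976, 638259361) ≈ 2.8927e+5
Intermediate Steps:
Add(Add(142916, 76539), Add(B, Mul(-1, Add(Mul(-60022, Pow(-72404, -1)), Mul(-62983, Pow(-70522, -1)))))) = Add(Add(142916, 76539), Add(69818, Mul(-1, Add(Mul(-60022, Pow(-72404, -1)), Mul(-62983, Pow(-70522, -1)))))) = Add(219455, Add(69818, Mul(-1, Add(Mul(-60022, Rational(-1, 72404)), Mul(-62983, Rational(-1, 70522)))))) = Add(219455, Add(69818, Mul(-1, Add(Rational(30011, 36202), Rational(62983, 70522))))) = Add(219455, Add(69818, Mul(-1, Rational(1099136577, 638259361)))) = Add(219455, Add(69818, Rational(-1099136577, 638259361))) = Add(219455, Rational(44560892929721, 638259361)) = Rational(184630100997976, 638259361)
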